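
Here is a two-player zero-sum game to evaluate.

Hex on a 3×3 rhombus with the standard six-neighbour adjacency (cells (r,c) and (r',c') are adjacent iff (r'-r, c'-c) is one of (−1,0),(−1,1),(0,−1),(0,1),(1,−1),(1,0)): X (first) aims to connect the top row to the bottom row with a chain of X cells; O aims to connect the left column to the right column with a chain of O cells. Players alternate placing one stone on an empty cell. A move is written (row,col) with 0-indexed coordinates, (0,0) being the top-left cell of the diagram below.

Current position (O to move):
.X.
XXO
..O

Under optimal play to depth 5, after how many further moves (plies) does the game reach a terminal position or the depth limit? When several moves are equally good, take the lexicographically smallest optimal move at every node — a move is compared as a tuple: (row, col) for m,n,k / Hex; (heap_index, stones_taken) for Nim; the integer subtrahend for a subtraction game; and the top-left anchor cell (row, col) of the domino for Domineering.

ply 1, O at .X./XXO/..O | (0,0)=-1→OX./XXO/..O*; (0,2)=-1→.XO/XXO/..O; (2,0)=-1→.X./XXO/O.O; (2,1)=-1→.X./XXO/.OO
ply 2, X at OX./XXO/..O | (0,2)=+1→OXX/XXO/..O*; (2,0)=+1→OX./XXO/X.O; (2,1)=+1→OX./XXO/.XO
ply 3, O at OXX/XXO/..O | (2,0)=-1→OXX/XXO/O.O*; (2,1)=-1→OXX/XXO/.OO
ply 4, X at OXX/XXO/O.O | (2,1)=+1→OXX/XXO/OXO*
ply 5: OXX/XXO/OXO is terminal -1 (O); from .X./XXO/..O depth 5

PV length from [.X./XXO/..O]: 4 plies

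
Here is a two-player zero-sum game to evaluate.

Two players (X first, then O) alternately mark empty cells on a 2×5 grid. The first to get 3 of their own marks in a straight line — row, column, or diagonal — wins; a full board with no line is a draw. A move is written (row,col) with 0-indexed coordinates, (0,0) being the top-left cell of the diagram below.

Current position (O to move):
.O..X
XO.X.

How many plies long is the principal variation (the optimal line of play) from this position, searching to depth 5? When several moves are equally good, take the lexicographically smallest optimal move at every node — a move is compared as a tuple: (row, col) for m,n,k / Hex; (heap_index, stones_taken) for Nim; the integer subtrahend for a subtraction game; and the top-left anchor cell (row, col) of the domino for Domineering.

[.O..X/XO.X.] O move#1: (0,0):+0/OO..X/XO.X., (0,2):+1/.OO.X/XO.X.*, (0,3):+0/.O.OX/XO.X., (1,2):+0/.O..X/XOOX., (1,4):+0/.O..X/XO.XO
[.OO.X/XO.X.] X move#2: (0,0):-1/XOO.X/XO.X.*, (0,3):-1/.OOXX/XO.X., (1,2):-1/.OO.X/XOXX., (1,4):-1/.OO.X/XO.XX
[XOO.X/XO.X.] O move#3: (0,3):+1/XOOOX/XO.X.*, (1,2):+0/XOO.X/XOOX., (1,4):+0/XOO.X/XO.XO
[XOOOX/XO.X.] end (terminal -1, X#4); searched .O..X/XO.X. to 5

PV length from [.O..X/XO.X.]: 3 plies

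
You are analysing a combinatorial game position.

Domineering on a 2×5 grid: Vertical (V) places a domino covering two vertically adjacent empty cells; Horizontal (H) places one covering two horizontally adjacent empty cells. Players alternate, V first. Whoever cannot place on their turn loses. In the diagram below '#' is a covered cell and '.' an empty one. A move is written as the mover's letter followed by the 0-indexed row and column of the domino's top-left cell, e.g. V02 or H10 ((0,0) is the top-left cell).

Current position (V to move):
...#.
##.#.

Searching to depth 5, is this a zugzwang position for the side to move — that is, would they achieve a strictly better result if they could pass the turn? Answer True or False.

zugzwang(...#./##.#., V) = False

[...#./##.#.] V move#1: V02:+1/..##./####.*, V04:-1/...##/##.##
[..##./####.] H move#2: H00:-1/####./####.*
[####./####.] V move#3: V04:+1/#####/#####*
[#####/#####] end (terminal -1, H#4); searched ...#./##.#. to 5
suppose V passes — search the same position with H to move:
pass> [...#./##.#.] H move#1: H00:-1/##.#./##.#.*, H01:-1/.###./##.#.
pass> [##.#./##.#.] V move#2: V02:+1/####./####.*, V04:+1/##.##/##.##
pass> [####./####.] end (terminal -1, H#3); searched ...#./##.#. to 5
for V: play +1, pass +1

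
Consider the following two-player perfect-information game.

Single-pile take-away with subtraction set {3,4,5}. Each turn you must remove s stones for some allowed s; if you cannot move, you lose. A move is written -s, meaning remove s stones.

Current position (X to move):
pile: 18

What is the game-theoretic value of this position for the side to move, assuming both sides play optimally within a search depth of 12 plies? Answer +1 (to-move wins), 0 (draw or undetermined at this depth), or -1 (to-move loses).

ply 1, X at 18 | -3=-1→15*; -4=-1→14; -5=-1→13
ply 2, O at 15 | -3=-1→12; -4=-1→11; -5=+1→10*
ply 3, X at 10 | -3=-1→7*; -4=-1→6; -5=-1→5
ply 4, O at 7 | -3=-1→4; -4=-1→3; -5=+1→2*
ply 5: 2 is terminal -1 (X); from 18 depth 12

value(18, X) = -1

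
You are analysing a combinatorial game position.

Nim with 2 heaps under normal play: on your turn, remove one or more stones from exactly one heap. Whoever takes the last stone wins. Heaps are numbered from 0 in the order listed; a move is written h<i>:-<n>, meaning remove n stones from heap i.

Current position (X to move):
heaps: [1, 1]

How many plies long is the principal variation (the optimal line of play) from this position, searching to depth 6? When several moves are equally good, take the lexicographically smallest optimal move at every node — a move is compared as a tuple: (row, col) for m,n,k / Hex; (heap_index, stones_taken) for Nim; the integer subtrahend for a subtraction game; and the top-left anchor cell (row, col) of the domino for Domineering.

PV length from [(1,1)]: 2 plies

p1 X@[(1,1)]: h0:-1[(0,1)]-1* h1:-1[(1,0)]-1
p2 O@[(0,1)]: h1:-1[(0,0)]+1*
p3 X@[(0,0)] terminal -1; root [(1,1)] d6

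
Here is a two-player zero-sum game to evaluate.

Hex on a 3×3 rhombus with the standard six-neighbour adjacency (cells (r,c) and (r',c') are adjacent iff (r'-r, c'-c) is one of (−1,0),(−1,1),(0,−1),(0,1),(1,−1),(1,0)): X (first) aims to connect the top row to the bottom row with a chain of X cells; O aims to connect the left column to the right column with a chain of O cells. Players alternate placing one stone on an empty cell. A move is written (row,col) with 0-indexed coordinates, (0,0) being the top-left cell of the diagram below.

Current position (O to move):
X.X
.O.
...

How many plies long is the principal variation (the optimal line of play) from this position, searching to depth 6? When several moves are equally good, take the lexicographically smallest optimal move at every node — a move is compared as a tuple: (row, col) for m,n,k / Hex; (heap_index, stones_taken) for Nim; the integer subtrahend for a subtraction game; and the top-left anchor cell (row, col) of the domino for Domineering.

[X.X/.O./...] O move#1: (0,1):-1/XOX/.O./..., (1,0):-1/X.X/OO./..., (1,2):+1/X.X/.OO/...*, (2,0):-1/X.X/.O./O.., (2,1):+1/X.X/.O./.O., (2,2):+1/X.X/.O./..O
[X.X/.OO/...] X move#2: (0,1):-1/XXX/.OO/...*, (1,0):-1/X.X/XOO/..., (2,0):-1/X.X/.OO/X.., (2,1):-1/X.X/.OO/.X., (2,2):-1/X.X/.OO/..X
[XXX/.OO/...] O move#3: (1,0):+1/XXX/OOO/...*, (2,0):+1/XXX/.OO/O.., (2,1):+1/XXX/.OO/.O., (2,2):+1/XXX/.OO/..O
[XXX/OOO/...] end (terminal -1, X#4); searched X.X/.O./... to 6

PV length from [X.X/.O./...]: 3 plies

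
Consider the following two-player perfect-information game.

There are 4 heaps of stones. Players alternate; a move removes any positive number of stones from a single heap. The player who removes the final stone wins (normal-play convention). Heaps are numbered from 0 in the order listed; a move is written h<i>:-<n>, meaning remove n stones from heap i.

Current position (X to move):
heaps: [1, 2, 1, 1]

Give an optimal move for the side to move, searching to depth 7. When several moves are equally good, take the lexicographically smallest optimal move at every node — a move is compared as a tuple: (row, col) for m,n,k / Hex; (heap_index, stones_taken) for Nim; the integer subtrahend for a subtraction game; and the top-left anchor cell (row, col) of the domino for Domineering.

[(1,2,1,1)] X move#1: h0:-1:-1/(0,2,1,1), h1:-1:+1/(1,1,1,1)*, h1:-2:-1/(1,0,1,1), h2:-1:-1/(1,2,0,1), h3:-1:-1/(1,2,1,0)
[(1,1,1,1)] O move#2: h0:-1:-1/(0,1,1,1)*, h1:-1:-1/(1,0,1,1), h2:-1:-1/(1,1,0,1), h3:-1:-1/(1,1,1,0)
[(0,1,1,1)] X move#3: h1:-1:+1/(0,0,1,1)*, h2:-1:+1/(0,1,0,1), h3:-1:+1/(0,1,1,0)
[(0,0,1,1)] O move#4: h2:-1:-1/(0,0,0,1)*, h3:-1:-1/(0,0,1,0)
[(0,0,0,1)] X move#5: h3:-1:+1/(0,0,0,0)*
[(0,0,0,0)] end (terminal -1, O#6); searched (1,2,1,1) to 7

X's best at [(1,2,1,1)]: h1:-1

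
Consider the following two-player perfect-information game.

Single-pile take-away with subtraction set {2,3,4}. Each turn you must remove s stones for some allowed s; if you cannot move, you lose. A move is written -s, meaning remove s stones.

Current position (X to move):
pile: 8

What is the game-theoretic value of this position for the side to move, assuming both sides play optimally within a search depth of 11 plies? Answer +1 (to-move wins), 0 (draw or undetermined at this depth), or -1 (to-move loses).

p1 X@[8]: -2[6]+1* -3[5]-1 -4[4]-1
p2 O@[6]: -2[4]-1* -3[3]-1 -4[2]-1
p3 X@[4]: -2[2]-1 -3[1]+1* -4[0]+1
p4 O@[1] terminal -1; root [8] d11

value(8, X) = +1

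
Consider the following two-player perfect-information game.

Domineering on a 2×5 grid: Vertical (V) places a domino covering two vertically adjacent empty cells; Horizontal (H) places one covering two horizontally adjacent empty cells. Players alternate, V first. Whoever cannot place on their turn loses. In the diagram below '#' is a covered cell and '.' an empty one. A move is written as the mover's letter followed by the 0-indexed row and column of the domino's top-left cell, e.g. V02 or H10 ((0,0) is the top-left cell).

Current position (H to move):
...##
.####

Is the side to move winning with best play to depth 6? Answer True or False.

H winning at [...##/.####]: True

[...##/.####] H move#1: H00:+1/##.##/.####*, H01:-1/.####/.####
[##.##/.####] end (terminal -1, V#2); searched ...##/.#### to 6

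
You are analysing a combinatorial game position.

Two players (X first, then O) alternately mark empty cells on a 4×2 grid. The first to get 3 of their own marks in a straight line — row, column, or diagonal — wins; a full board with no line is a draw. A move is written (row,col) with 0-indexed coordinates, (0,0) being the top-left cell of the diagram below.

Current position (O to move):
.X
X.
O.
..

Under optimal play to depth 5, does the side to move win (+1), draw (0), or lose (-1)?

value(.X/X./O./.., O) = 0

[.X/X./O./..] O move#1: (0,0):+0/OX/X./O./..*, (1,1):+0/.X/XO/O./.., (2,1):+0/.X/X./OO/.., (3,0):+0/.X/X./O./O., (3,1):+0/.X/X./O./.O
[OX/X./O./..] X move#2: (1,1):+0/OX/XX/O./..*, (2,1):+0/OX/X./OX/.., (3,0):+0/OX/X./O./X., (3,1):+0/OX/X./O./.X
[OX/XX/O./..] O move#3: (2,1):+0/OX/XX/OO/..*, (3,0):-1/OX/XX/O./O., (3,1):-1/OX/XX/O./.O
[OX/XX/OO/..] X move#4: (3,0):+0/OX/XX/OO/X.*, (3,1):+0/OX/XX/OO/.X
[OX/XX/OO/X.] O move#5: (3,1):+0/OX/XX/OO/XO*
[OX/XX/OO/XO] end (terminal +0, X#6); searched .X/X./O./.. to 5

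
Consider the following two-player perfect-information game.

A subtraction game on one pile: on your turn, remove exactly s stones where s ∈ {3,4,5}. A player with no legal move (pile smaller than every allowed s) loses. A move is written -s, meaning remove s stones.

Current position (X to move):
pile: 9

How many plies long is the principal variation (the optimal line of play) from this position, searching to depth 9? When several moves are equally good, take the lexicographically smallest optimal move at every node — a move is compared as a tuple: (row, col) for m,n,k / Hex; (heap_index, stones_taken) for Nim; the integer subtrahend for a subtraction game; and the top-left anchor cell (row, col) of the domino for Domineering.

[9] X move#1: -3:-1/6*, -4:-1/5, -5:-1/4
[6] O move#2: -3:-1/3, -4:+1/2*, -5:+1/1
[2] end (terminal -1, X#3); searched 9 to 9

PV length from [9]: 2 plies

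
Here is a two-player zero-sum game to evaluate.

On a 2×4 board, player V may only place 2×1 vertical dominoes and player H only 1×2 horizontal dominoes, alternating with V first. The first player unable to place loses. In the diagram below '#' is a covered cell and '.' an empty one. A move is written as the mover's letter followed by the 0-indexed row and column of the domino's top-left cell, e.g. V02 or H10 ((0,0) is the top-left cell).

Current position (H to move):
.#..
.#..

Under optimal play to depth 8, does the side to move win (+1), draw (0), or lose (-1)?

p1 H@[.#../.#..]: H02[.###/.#..]+1* H12[.#../.###]+1
p2 V@[.###/.#..]: V00[####/##..]-1*
p3 H@[####/##..]: H12[####/####]+1*
p4 V@[####/####] terminal -1; root [.#../.#..] d8

value(.#../.#.., H) = +1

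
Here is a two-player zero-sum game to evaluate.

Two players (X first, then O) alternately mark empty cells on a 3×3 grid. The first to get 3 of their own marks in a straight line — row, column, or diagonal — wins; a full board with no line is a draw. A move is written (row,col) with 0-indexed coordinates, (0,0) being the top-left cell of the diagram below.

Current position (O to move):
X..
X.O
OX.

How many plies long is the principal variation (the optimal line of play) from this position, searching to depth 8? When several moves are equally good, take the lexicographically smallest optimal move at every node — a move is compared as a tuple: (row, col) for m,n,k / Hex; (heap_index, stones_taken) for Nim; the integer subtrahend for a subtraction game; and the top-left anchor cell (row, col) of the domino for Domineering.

ply 1, O at X../X.O/OX. | (0,1)=+0→XO./X.O/OX.; (0,2)=+1→X.O/X.O/OX.*; (1,1)=+0→X../XOO/OX.; (2,2)=+0→X../X.O/OXO
ply 2, X at X.O/X.O/OX. | (0,1)=-1→XXO/X.O/OX.*; (1,1)=-1→X.O/XXO/OX.; (2,2)=-1→X.O/X.O/OXX
ply 3, O at XXO/X.O/OX. | (1,1)=+1→XXO/XOO/OX.*; (2,2)=+1→XXO/X.O/OXO
ply 4: XXO/XOO/OX. is terminal -1 (X); from X../X.O/OX. depth 8

PV length from [X../X.O/OX.]: 3 plies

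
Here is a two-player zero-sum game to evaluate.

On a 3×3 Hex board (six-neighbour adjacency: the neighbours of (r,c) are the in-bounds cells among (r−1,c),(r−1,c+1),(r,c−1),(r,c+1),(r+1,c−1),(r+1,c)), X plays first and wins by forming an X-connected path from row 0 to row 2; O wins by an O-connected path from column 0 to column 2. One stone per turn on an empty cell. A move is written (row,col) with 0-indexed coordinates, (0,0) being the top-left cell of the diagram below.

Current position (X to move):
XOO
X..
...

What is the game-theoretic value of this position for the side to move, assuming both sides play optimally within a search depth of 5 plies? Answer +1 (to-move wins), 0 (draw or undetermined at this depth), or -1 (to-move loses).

value(XOO/X../..., X) = +1

[XOO/X../...] X move#1: (1,1):+1/XOO/XX./...*, (1,2):+1/XOO/X.X/..., (2,0):+1/XOO/X../X.., (2,1):+1/XOO/X../.X., (2,2):+1/XOO/X../..X
[XOO/XX./...] O move#2: (1,2):-1/XOO/XXO/...*, (2,0):-1/XOO/XX./O.., (2,1):-1/XOO/XX./.O., (2,2):-1/XOO/XX./..O
[XOO/XXO/...] X move#3: (2,0):+1/XOO/XXO/X..*, (2,1):+1/XOO/XXO/.X., (2,2):+1/XOO/XXO/..X
[XOO/XXO/X..] end (terminal -1, O#4); searched XOO/X../... to 5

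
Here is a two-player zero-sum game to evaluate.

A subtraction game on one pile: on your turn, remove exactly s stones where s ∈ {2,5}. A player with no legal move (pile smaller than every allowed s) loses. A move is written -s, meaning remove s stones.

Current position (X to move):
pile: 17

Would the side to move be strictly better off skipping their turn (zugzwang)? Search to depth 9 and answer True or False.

ply 1, X at 17 | -2=+1→15*; -5=-1→12
ply 2, O at 15 | -2=-1→13*; -5=-1→10
ply 3, X at 13 | -2=+1→11*; -5=+1→8
ply 4, O at 11 | -2=-1→9*; -5=-1→6
ply 5, X at 9 | -2=+1→7*; -5=+1→4
ply 6, O at 7 | -2=-1→5*; -5=-1→2
ply 7, X at 5 | -2=-1→3; -5=+1→0*
ply 8: 0 is terminal -1 (O); from 17 depth 9
suppose X passes — search the same position with O to move:
pass> ply 1, O at 17 | -2=+1→15*; -5=-1→12
pass> ply 2, X at 15 | -2=-1→13*; -5=-1→10
pass> ply 3, O at 13 | -2=+1→11*; -5=+1→8
pass> ply 4, X at 11 | -2=-1→9*; -5=-1→6
pass> ply 5, O at 9 | -2=+1→7*; -5=+1→4
pass> ply 6, X at 7 | -2=-1→5*; -5=-1→2
pass> ply 7, O at 5 | -2=-1→3; -5=+1→0*
pass> ply 8: 0 is terminal -1 (X); from 17 depth 9
for X: play +1, pass -1

zugzwang(17, X) = False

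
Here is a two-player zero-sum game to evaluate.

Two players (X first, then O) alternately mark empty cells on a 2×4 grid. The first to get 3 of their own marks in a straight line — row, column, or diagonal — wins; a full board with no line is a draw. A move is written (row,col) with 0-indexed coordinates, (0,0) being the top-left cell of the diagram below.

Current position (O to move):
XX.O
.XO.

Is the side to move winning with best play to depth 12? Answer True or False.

O winning at [XX.O/.XO.]: False

p1 O@[XX.O/.XO.]: (0,2)[XXOO/.XO.]+0* (1,0)[XX.O/OXO.]-1 (1,3)[XX.O/.XOO]-1
p2 X@[XXOO/.XO.]: (1,0)[XXOO/XXO.]+0* (1,3)[XXOO/.XOX]+0
p3 O@[XXOO/XXO.]: (1,3)[XXOO/XXOO]+0*
p4 X@[XXOO/XXOO] terminal +0; root [XX.O/.XO.] d12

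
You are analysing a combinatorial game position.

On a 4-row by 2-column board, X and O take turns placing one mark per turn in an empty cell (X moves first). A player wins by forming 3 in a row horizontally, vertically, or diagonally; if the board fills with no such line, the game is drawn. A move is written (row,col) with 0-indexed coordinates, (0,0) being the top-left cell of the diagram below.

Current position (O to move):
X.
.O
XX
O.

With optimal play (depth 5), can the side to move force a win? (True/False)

O winning at [X./.O/XX/O.]: False

ply 1, O at X./.O/XX/O. | (0,1)=-1→XO/.O/XX/O.; (1,0)=+0→X./OO/XX/O.*; (3,1)=-1→X./.O/XX/OO
ply 2, X at X./OO/XX/O. | (0,1)=+0→XX/OO/XX/O.*; (3,1)=+0→X./OO/XX/OX
ply 3, O at XX/OO/XX/O. | (3,1)=+0→XX/OO/XX/OO*
ply 4: XX/OO/XX/OO is terminal +0 (X); from X./.O/XX/O. depth 5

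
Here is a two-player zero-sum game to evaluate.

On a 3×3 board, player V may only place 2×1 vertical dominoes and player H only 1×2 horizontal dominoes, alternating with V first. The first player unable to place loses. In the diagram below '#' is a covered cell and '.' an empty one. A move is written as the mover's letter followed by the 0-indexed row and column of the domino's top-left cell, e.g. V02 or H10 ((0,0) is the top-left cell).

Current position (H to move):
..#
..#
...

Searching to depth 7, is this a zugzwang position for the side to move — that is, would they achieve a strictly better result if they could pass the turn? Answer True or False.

zugzwang(..#/..#/..., H) = False

[..#/..#/...] H move#1: H00:-1/###/..#/..., H10:+1/..#/###/...*, H20:-1/..#/..#/##., H21:-1/..#/..#/.##
[..#/###/...] end (terminal -1, V#2); searched ..#/..#/... to 7
suppose H passes — search the same position with V to move:
pass> [..#/..#/...] V move#1: V00:+1/#.#/#.#/...*, V01:+1/.##/.##/..., V10:+1/..#/#.#/#.., V11:+1/..#/.##/.#.
pass> [#.#/#.#/...] H move#2: H20:-1/#.#/#.#/##.*, H21:-1/#.#/#.#/.##
pass> [#.#/#.#/##.] V move#3: V01:+1/###/###/##.*
pass> [###/###/##.] end (terminal -1, H#4); searched ..#/..#/... to 7
for H: play +1, pass -1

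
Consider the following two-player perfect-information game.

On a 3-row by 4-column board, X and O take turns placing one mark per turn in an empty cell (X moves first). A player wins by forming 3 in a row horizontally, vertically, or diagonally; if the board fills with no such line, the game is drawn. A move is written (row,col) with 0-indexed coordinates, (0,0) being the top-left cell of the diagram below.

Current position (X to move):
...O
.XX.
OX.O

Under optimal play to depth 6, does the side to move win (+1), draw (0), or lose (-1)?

value(...O/.XX./OX.O, X) = +1

ply 1, X at ...O/.XX./OX.O | (0,0)=-1→X..O/.XX./OX.O; (0,1)=+1→.X.O/.XX./OX.O*; (0,2)=-1→..XO/.XX./OX.O; (1,0)=+1→...O/XXX./OX.O; (1,3)=+1→...O/.XXX/OX.O; (2,2)=-1→...O/.XX./OXXO
ply 2: .X.O/.XX./OX.O is terminal -1 (O); from ...O/.XX./OX.O depth 6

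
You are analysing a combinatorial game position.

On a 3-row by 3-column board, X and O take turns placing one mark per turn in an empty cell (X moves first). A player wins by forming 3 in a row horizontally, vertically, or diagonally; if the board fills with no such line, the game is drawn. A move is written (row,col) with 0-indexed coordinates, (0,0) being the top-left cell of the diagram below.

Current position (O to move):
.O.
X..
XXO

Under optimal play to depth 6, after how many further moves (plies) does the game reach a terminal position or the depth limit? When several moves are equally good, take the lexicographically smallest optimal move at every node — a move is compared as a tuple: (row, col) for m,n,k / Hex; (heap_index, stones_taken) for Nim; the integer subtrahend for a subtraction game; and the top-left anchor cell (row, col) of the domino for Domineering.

[.O./X../XXO] O move#1: (0,0):+1/OO./X../XXO*, (0,2):-1/.OO/X../XXO, (1,1):-1/.O./XO./XXO, (1,2):-1/.O./X.O/XXO
[OO./X../XXO] X move#2: (0,2):-1/OOX/X../XXO*, (1,1):-1/OO./XX./XXO, (1,2):-1/OO./X.X/XXO
[OOX/X../XXO] O move#3: (1,1):+1/OOX/XO./XXO*, (1,2):-1/OOX/X.O/XXO
[OOX/XO./XXO] end (terminal -1, X#4); searched .O./X../XXO to 6

PV length from [.O./X../XXO]: 3 plies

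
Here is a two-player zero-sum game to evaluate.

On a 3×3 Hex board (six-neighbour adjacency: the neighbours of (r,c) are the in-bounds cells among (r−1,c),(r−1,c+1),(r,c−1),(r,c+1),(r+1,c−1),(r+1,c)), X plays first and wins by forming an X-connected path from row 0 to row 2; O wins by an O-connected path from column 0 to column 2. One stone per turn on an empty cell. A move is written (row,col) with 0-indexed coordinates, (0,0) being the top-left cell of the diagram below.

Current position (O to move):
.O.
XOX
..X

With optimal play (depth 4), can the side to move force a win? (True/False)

[.O./XOX/..X] O move#1: (0,0):-1/OO./XOX/..X, (0,2):+1/.OO/XOX/..X*, (2,0):-1/.O./XOX/O.X, (2,1):-1/.O./XOX/.OX
[.OO/XOX/..X] X move#2: (0,0):-1/XOO/XOX/..X*, (2,0):-1/.OO/XOX/X.X, (2,1):-1/.OO/XOX/.XX
[XOO/XOX/..X] O move#3: (2,0):+1/XOO/XOX/O.X*, (2,1):-1/XOO/XOX/.OX
[XOO/XOX/O.X] end (terminal -1, X#4); searched .O./XOX/..X to 4

O winning at [.O./XOX/..X]: True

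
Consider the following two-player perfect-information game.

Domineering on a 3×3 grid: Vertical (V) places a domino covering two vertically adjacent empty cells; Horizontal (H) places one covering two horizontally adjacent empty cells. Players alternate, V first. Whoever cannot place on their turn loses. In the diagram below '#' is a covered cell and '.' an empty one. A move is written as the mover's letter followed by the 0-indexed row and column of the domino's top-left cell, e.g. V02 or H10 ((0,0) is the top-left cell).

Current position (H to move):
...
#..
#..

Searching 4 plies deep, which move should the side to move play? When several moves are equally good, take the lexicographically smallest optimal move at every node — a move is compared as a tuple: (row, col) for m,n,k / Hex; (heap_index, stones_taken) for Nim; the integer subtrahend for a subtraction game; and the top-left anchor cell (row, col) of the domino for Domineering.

H's best at [.../#../#..]: H11

[.../#../#..] H move#1: H00:-1/##./#../#.., H01:-1/.##/#../#.., H11:+1/.../###/#..*, H21:-1/.../#../###
[.../###/#..] end (terminal -1, V#2); searched .../#../#.. to 4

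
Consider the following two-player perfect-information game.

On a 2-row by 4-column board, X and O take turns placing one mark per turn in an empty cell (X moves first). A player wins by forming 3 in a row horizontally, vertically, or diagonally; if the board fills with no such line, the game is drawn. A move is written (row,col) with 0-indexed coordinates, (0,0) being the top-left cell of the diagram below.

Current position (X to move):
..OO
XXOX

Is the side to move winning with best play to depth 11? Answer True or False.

X winning at [..OO/XXOX]: False

p1 X@[..OO/XXOX]: (0,0)[X.OO/XXOX]-1 (0,1)[.XOO/XXOX]+0*
p2 O@[.XOO/XXOX]: (0,0)[OXOO/XXOX]+0*
p3 X@[OXOO/XXOX] terminal +0; root [..OO/XXOX] d11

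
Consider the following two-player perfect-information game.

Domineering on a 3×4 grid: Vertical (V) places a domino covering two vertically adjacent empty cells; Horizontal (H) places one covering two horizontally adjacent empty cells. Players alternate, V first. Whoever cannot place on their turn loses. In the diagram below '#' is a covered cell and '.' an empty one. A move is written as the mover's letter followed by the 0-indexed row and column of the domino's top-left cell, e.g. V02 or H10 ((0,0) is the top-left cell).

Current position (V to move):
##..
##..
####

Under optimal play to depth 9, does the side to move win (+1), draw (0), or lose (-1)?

p1 V@[##../##../####]: V02[###./###./####]+1* V03[##.#/##.#/####]+1
p2 H@[###./###./####] terminal -1; root [##../##../####] d9

value(##../##../####, V) = +1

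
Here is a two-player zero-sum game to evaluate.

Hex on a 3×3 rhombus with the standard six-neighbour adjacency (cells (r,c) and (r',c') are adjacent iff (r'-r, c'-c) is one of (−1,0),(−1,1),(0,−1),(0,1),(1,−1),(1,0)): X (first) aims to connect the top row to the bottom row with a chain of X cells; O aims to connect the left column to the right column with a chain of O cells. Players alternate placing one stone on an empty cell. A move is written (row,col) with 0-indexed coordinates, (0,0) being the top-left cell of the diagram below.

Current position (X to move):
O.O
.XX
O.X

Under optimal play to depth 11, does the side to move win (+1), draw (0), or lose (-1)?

value(O.O/.XX/O.X, X) = +1

[O.O/.XX/O.X] X move#1: (0,1):+1/OXO/.XX/O.X*, (1,0):-1/O.O/XXX/O.X, (2,1):-1/O.O/.XX/OXX
[OXO/.XX/O.X] end (terminal -1, O#2); searched O.O/.XX/O.X to 11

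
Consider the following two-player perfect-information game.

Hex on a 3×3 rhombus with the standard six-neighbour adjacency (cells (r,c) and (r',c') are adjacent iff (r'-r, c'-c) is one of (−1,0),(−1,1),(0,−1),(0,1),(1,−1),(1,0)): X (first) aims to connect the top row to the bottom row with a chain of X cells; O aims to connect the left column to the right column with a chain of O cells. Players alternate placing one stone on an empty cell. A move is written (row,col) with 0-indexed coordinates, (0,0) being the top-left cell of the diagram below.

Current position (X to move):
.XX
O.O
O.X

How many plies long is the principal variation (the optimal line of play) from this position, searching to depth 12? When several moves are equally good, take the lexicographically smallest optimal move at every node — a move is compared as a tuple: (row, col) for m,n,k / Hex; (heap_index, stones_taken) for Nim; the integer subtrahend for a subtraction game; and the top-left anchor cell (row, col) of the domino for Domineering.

PV length from [.XX/O.O/O.X]: 2 plies

p1 X@[.XX/O.O/O.X]: (0,0)[XXX/O.O/O.X]-1* (1,1)[.XX/OXO/O.X]-1 (2,1)[.XX/O.O/OXX]-1
p2 O@[XXX/O.O/O.X]: (1,1)[XXX/OOO/O.X]+1* (2,1)[XXX/O.O/OOX]+1
p3 X@[XXX/OOO/O.X] terminal -1; root [.XX/O.O/O.X] d12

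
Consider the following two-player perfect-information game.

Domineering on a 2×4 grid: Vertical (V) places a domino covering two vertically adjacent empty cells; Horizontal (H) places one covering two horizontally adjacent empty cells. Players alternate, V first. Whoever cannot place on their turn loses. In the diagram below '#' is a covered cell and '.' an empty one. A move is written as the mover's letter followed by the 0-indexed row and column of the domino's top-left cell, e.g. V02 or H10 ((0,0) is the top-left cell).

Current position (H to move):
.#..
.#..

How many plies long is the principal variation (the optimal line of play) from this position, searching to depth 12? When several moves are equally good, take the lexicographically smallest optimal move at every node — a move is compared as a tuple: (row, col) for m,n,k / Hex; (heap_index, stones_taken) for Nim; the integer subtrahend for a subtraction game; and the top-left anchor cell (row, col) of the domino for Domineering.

PV length from [.#../.#..]: 3 plies

p1 H@[.#../.#..]: H02[.###/.#..]+1* H12[.#../.###]+1
p2 V@[.###/.#..]: V00[####/##..]-1*
p3 H@[####/##..]: H12[####/####]+1*
p4 V@[####/####] terminal -1; root [.#../.#..] d12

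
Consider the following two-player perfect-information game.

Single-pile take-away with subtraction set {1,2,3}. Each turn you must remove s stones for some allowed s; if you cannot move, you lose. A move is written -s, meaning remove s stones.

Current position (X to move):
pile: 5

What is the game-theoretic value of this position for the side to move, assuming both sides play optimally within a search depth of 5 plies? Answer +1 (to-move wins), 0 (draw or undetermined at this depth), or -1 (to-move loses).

value(5, X) = +1

p1 X@[5]: -1[4]+1* -2[3]-1 -3[2]-1
p2 O@[4]: -1[3]-1* -2[2]-1 -3[1]-1
p3 X@[3]: -1[2]-1 -2[1]-1 -3[0]+1*
p4 O@[0] terminal -1; root [5] d5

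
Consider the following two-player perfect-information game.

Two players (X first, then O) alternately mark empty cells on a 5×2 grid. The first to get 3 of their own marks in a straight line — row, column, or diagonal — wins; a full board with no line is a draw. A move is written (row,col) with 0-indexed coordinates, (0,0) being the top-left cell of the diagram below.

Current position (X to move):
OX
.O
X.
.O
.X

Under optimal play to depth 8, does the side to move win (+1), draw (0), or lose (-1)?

value(OX/.O/X./.O/.X, X) = 0

p1 X@[OX/.O/X./.O/.X]: (1,0)[OX/XO/X./.O/.X]-1 (2,1)[OX/.O/XX/.O/.X]+0* (3,0)[OX/.O/X./XO/.X]-1 (4,0)[OX/.O/X./.O/XX]-1
p2 O@[OX/.O/XX/.O/.X]: (1,0)[OX/OO/XX/.O/.X]+0* (3,0)[OX/.O/XX/OO/.X]+0 (4,0)[OX/.O/XX/.O/OX]+0
p3 X@[OX/OO/XX/.O/.X]: (3,0)[OX/OO/XX/XO/.X]+0* (4,0)[OX/OO/XX/.O/XX]+0
p4 O@[OX/OO/XX/XO/.X]: (4,0)[OX/OO/XX/XO/OX]+0*
p5 X@[OX/OO/XX/XO/OX] terminal +0; root [OX/.O/X./.O/.X] d8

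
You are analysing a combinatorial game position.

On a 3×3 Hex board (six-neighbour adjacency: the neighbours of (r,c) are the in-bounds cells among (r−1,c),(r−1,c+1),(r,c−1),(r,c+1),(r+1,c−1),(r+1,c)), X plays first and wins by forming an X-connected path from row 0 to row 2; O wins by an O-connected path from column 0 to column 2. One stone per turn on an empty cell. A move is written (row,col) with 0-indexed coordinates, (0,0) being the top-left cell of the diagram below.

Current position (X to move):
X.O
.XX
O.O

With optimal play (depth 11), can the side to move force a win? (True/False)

X winning at [X.O/.XX/O.O]: True

[X.O/.XX/O.O] X move#1: (0,1):-1/XXO/.XX/O.O, (1,0):-1/X.O/XXX/O.O, (2,1):+1/X.O/.XX/OXO*
[X.O/.XX/OXO] O move#2: (0,1):-1/XOO/.XX/OXO*, (1,0):-1/X.O/OXX/OXO
[XOO/.XX/OXO] X move#3: (1,0):+1/XOO/XXX/OXO*
[XOO/XXX/OXO] end (terminal -1, O#4); searched X.O/.XX/O.O to 11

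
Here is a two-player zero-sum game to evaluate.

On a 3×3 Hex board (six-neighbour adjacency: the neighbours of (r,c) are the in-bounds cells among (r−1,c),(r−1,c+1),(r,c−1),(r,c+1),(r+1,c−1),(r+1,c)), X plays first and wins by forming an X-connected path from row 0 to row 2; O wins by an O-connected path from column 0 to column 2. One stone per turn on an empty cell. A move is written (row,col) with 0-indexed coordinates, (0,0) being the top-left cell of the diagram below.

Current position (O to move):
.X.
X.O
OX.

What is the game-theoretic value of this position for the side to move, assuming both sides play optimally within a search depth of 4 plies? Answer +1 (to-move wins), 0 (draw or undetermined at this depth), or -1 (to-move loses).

value(.X./X.O/OX., O) = +1

ply 1, O at .X./X.O/OX. | (0,0)=-1→OX./X.O/OX.; (0,2)=-1→.XO/X.O/OX.; (1,1)=+1→.X./XOO/OX.*; (2,2)=-1→.X./X.O/OXO
ply 2: .X./XOO/OX. is terminal -1 (X); from .X./X.O/OX. depth 4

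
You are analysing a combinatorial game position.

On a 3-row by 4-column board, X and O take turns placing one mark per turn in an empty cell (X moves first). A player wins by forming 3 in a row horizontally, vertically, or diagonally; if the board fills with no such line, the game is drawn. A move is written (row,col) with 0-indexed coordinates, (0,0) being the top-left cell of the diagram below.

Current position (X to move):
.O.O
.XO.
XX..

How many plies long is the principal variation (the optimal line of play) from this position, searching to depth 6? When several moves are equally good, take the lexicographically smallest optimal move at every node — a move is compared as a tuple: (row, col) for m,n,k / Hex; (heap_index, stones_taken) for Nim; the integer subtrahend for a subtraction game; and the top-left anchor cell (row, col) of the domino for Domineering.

PV length from [.O.O/.XO./XX..]: 1 ply

ply 1, X at .O.O/.XO./XX.. | (0,0)=-1→XO.O/.XO./XX..; (0,2)=+1→.OXO/.XO./XX..*; (1,0)=-1→.O.O/XXO./XX..; (1,3)=-1→.O.O/.XOX/XX..; (2,2)=+1→.O.O/.XO./XXX.; (2,3)=-1→.O.O/.XO./XX.X
ply 2: .OXO/.XO./XX.. is terminal -1 (O); from .O.O/.XO./XX.. depth 6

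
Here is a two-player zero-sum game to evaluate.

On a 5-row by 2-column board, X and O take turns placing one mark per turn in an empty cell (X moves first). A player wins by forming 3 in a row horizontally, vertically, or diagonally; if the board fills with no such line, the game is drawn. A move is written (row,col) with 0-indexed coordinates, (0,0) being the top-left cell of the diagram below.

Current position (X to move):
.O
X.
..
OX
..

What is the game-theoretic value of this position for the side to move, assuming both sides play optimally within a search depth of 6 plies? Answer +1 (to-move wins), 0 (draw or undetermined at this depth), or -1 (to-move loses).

[.O/X./../OX/..] X move#1: (0,0):+0/XO/X./../OX/.., (1,1):+0/.O/XX/../OX/.., (2,0):+1/.O/X./X./OX/..*, (2,1):+1/.O/X./.X/OX/.., (4,0):+0/.O/X./../OX/X., (4,1):+0/.O/X./../OX/.X
[.O/X./X./OX/..] O move#2: (0,0):-1/OO/X./X./OX/..*, (1,1):-1/.O/XO/X./OX/.., (2,1):-1/.O/X./XO/OX/.., (4,0):-1/.O/X./X./OX/O., (4,1):-1/.O/X./X./OX/.O
[OO/X./X./OX/..] X move#3: (1,1):+0/OO/XX/X./OX/.., (2,1):+1/OO/X./XX/OX/..*, (4,0):+0/OO/X./X./OX/X., (4,1):+0/OO/X./X./OX/.X
[OO/X./XX/OX/..] O move#4: (1,1):-1/OO/XO/XX/OX/..*, (4,0):-1/OO/X./XX/OX/O., (4,1):-1/OO/X./XX/OX/.O
[OO/XO/XX/OX/..] X move#5: (4,0):+0/OO/XO/XX/OX/X., (4,1):+1/OO/XO/XX/OX/.X*
[OO/XO/XX/OX/.X] end (terminal -1, O#6); searched .O/X./../OX/.. to 6

value(.O/X./../OX/.., X) = +1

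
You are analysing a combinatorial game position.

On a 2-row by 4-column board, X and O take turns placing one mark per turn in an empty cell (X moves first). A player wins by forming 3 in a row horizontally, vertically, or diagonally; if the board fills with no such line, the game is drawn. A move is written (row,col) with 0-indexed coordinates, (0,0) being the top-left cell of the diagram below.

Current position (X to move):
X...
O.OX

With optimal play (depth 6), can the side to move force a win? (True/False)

X winning at [X.../O.OX]: False

p1 X@[X.../O.OX]: (0,1)[XX../O.OX]-1 (0,2)[X.X./O.OX]-1 (0,3)[X..X/O.OX]-1 (1,1)[X.../OXOX]+0*
p2 O@[X.../OXOX]: (0,1)[XO../OXOX]+0* (0,2)[X.O./OXOX]+0 (0,3)[X..O/OXOX]+0
p3 X@[XO../OXOX]: (0,2)[XOX./OXOX]+0* (0,3)[XO.X/OXOX]+0
p4 O@[XOX./OXOX]: (0,3)[XOXO/OXOX]+0*
p5 X@[XOXO/OXOX] terminal +0; root [X.../O.OX] d6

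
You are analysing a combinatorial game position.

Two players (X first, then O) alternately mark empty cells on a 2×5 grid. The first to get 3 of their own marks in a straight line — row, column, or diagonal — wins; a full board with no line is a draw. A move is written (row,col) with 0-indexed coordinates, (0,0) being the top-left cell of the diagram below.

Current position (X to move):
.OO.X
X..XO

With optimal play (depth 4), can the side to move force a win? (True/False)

p1 X@[.OO.X/X..XO]: (0,0)[XOO.X/X..XO]-1* (0,3)[.OOXX/X..XO]-1 (1,1)[.OO.X/XX.XO]-1 (1,2)[.OO.X/X.XXO]-1
p2 O@[XOO.X/X..XO]: (0,3)[XOOOX/X..XO]+1* (1,1)[XOO.X/XO.XO]+0 (1,2)[XOO.X/X.OXO]+0
p3 X@[XOOOX/X..XO] terminal -1; root [.OO.X/X..XO] d4

X winning at [.OO.X/X..XO]: False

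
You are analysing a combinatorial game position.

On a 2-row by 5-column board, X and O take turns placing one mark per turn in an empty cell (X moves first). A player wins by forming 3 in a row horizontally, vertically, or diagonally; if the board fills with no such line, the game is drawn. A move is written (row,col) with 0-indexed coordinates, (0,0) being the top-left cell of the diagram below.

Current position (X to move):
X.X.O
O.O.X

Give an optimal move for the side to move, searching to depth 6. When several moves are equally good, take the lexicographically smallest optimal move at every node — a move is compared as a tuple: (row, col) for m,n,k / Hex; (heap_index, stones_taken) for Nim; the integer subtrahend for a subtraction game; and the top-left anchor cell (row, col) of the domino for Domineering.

X's best at [X.X.O/O.O.X]: (0,1)

ply 1, X at X.X.O/O.O.X | (0,1)=+1→XXX.O/O.O.X*; (0,3)=-1→X.XXO/O.O.X; (1,1)=+0→X.X.O/OXO.X; (1,3)=-1→X.X.O/O.OXX
ply 2: XXX.O/O.O.X is terminal -1 (O); from X.X.O/O.O.X depth 6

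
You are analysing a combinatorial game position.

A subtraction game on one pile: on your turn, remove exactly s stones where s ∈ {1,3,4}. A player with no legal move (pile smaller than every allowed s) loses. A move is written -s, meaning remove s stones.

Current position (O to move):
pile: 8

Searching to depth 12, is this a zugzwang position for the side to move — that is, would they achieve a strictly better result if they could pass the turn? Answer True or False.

[8] O move#1: -1:+1/7*, -3:-1/5, -4:-1/4
[7] X move#2: -1:-1/6*, -3:-1/4, -4:-1/3
[6] O move#3: -1:-1/5, -3:-1/3, -4:+1/2*
[2] X move#4: -1:-1/1*
[1] O move#5: -1:+1/0*
[0] end (terminal -1, X#6); searched 8 to 12
suppose O passes — search the same position with X to move:
pass> [8] X move#1: -1:+1/7*, -3:-1/5, -4:-1/4
pass> [7] O move#2: -1:-1/6*, -3:-1/4, -4:-1/3
pass> [6] X move#3: -1:-1/5, -3:-1/3, -4:+1/2*
pass> [2] O move#4: -1:-1/1*
pass> [1] X move#5: -1:+1/0*
pass> [0] end (terminal -1, O#6); searched 8 to 12
for O: play +1, pass -1

zugzwang(8, O) = False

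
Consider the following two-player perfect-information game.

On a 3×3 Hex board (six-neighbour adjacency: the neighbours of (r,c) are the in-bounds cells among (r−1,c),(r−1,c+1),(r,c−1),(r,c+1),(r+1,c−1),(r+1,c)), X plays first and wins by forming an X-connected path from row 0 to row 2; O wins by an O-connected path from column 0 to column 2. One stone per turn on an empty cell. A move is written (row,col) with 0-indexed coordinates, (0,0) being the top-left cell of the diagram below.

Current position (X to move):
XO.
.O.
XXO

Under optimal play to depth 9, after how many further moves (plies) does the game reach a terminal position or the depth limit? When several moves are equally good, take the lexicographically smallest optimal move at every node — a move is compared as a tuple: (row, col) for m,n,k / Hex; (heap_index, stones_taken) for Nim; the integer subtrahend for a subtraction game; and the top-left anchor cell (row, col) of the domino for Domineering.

PV length from [XO./.O./XXO]: 3 plies

ply 1, X at XO./.O./XXO | (0,2)=+1→XOX/.O./XXO*; (1,0)=+1→XO./XO./XXO; (1,2)=+1→XO./.OX/XXO
ply 2, O at XOX/.O./XXO | (1,0)=-1→XOX/OO./XXO*; (1,2)=-1→XOX/.OO/XXO
ply 3, X at XOX/OO./XXO | (1,2)=+1→XOX/OOX/XXO*
ply 4: XOX/OOX/XXO is terminal -1 (O); from XO./.O./XXO depth 9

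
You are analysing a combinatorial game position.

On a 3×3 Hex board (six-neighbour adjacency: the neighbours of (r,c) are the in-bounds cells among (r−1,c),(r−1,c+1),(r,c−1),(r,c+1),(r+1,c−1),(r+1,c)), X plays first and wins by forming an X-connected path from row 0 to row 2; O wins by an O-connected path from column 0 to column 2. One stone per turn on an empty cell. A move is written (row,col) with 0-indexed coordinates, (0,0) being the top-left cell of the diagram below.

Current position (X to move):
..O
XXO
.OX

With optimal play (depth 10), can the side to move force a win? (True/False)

p1 X@[..O/XXO/.OX]: (0,0)[X.O/XXO/.OX]-1 (0,1)[.XO/XXO/.OX]-1 (2,0)[..O/XXO/XOX]+1*
p2 O@[..O/XXO/XOX]: (0,0)[O.O/XXO/XOX]-1* (0,1)[.OO/XXO/XOX]-1
p3 X@[O.O/XXO/XOX]: (0,1)[OXO/XXO/XOX]+1*
p4 O@[OXO/XXO/XOX] terminal -1; root [..O/XXO/.OX] d10

X winning at [..O/XXO/.OX]: True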